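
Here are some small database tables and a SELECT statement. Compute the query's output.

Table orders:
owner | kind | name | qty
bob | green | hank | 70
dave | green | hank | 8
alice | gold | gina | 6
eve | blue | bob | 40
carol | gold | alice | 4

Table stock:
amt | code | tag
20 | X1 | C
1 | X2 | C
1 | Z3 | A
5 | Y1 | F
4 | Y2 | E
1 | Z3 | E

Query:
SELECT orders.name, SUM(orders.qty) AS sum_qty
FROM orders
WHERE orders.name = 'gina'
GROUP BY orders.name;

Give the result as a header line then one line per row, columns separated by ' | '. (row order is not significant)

== RESULT ==
orders.name | sum_qty
gina | 6

Derivation:
After WHERE (1 rows):
orders.owner | orders.kind | orders.name | orders.qty
alice | gold | gina | 6
After GROUP BY (1 rows):
orders.name | sum_qty
gina | 6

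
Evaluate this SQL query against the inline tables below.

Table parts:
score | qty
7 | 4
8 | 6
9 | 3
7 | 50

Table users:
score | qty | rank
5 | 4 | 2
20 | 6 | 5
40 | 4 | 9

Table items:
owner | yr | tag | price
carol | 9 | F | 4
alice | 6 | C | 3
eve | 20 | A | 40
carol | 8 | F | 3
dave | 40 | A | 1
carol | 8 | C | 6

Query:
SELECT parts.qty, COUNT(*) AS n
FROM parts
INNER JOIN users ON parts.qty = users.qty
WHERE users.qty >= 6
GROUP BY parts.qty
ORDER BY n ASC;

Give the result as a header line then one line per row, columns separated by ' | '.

After JOIN users (3 rows):
parts.score | parts.qty | users.score | users.qty | users.rank
7 | 4 | 5 | 4 | 2
7 | 4 | 40 | 4 | 9
8 | 6 | 20 | 6 | 5
After WHERE (1 rows):
parts.score | parts.qty | users.score | users.qty | users.rank
8 | 6 | 20 | 6 | 5
After GROUP BY (1 rows):
parts.qty | n
6 | 1
After ORDER BY (1 rows):
parts.qty | n
6 | 1

== RESULT ==
parts.qty | n
6 | 1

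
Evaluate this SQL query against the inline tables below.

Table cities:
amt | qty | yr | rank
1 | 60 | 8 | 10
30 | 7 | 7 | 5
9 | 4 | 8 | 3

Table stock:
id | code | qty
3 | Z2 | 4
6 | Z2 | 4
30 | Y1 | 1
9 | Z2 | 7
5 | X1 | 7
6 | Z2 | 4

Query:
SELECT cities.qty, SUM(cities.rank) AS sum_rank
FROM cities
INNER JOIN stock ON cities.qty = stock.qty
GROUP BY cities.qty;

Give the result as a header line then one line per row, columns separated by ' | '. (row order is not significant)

After JOIN stock (5 rows):
cities.amt | cities.qty | cities.yr | cities.rank | stock.id | stock.code | stock.qty
30 | 7 | 7 | 5 | 9 | Z2 | 7
30 | 7 | 7 | 5 | 5 | X1 | 7
9 | 4 | 8 | 3 | 3 | Z2 | 4
9 | 4 | 8 | 3 | 6 | Z2 | 4
9 | 4 | 8 | 3 | 6 | Z2 | 4
After GROUP BY (2 rows):
cities.qty | sum_rank
7 | 10
4 | 9

== RESULT ==
cities.qty | sum_rank
7 | 10
4 | 9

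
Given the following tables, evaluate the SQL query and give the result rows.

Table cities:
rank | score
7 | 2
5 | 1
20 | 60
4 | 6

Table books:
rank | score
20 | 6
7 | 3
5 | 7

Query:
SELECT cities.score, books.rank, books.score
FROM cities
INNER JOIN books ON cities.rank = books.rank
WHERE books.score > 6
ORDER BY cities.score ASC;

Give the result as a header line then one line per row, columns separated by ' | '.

== RESULT ==
cities.score | books.rank | books.score
1 | 5 | 7

Derivation:
After JOIN books (3 rows):
cities.rank | cities.score | books.rank | books.score
7 | 2 | 7 | 3
5 | 1 | 5 | 7
20 | 60 | 20 | 6
After WHERE (1 rows):
cities.rank | cities.score | books.rank | books.score
5 | 1 | 5 | 7
After SELECT (1 rows):
cities.score | books.rank | books.score
1 | 5 | 7
After ORDER BY (1 rows):
cities.score | books.rank | books.score
1 | 5 | 7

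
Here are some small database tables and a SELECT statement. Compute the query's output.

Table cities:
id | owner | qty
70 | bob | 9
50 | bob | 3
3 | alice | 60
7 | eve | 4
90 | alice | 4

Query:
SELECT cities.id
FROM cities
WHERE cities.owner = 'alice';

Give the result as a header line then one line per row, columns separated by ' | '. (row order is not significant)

== RESULT ==
cities.id
3
90

Derivation:
After WHERE (2 rows):
cities.id | cities.owner | cities.qty
3 | alice | 60
90 | alice | 4
After SELECT (2 rows):
cities.id
3
90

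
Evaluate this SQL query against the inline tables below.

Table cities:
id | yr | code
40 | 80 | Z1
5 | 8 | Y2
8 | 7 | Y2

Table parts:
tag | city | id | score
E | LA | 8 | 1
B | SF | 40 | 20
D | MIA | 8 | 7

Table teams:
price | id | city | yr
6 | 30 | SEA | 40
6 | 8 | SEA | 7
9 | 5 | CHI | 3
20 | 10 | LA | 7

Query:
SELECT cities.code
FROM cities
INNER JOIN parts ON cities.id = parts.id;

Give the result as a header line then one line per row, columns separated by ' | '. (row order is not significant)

== RESULT ==
cities.code
Z1
Y2
Y2

Derivation:
After JOIN parts (3 rows):
cities.id | cities.yr | cities.code | parts.tag | parts.city | parts.id | parts.score
40 | 80 | Z1 | B | SF | 40 | 20
8 | 7 | Y2 | E | LA | 8 | 1
8 | 7 | Y2 | D | MIA | 8 | 7
After SELECT (3 rows):
cities.code
Z1
Y2
Y2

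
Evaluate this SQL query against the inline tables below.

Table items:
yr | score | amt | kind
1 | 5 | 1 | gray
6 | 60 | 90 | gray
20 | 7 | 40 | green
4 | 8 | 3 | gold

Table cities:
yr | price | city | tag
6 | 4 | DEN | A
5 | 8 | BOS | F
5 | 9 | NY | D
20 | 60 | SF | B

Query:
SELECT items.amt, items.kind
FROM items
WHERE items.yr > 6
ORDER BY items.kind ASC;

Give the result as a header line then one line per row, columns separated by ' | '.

== RESULT ==
items.amt | items.kind
40 | green

Derivation:
After WHERE (1 rows):
items.yr | items.score | items.amt | items.kind
20 | 7 | 40 | green
After SELECT (1 rows):
items.amt | items.kind
40 | green
After ORDER BY (1 rows):
items.amt | items.kind
40 | green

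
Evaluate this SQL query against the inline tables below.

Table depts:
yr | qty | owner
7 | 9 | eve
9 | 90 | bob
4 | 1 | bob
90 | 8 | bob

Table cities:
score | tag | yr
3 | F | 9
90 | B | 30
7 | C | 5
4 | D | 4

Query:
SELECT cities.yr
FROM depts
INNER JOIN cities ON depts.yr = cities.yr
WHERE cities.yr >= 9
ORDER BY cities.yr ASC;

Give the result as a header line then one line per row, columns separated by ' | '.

After JOIN cities (2 rows):
depts.yr | depts.qty | depts.owner | cities.score | cities.tag | cities.yr
9 | 90 | bob | 3 | F | 9
4 | 1 | bob | 4 | D | 4
After WHERE (1 rows):
depts.yr | depts.qty | depts.owner | cities.score | cities.tag | cities.yr
9 | 90 | bob | 3 | F | 9
After SELECT (1 rows):
cities.yr
9
After ORDER BY (1 rows):
cities.yr
9

== RESULT ==
cities.yr
9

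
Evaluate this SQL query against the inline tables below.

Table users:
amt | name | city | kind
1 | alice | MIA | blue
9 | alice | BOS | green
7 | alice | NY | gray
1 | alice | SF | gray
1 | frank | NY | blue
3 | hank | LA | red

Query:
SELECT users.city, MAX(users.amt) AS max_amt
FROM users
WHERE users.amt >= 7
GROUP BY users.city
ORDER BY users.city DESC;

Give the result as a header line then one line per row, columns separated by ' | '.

== RESULT ==
users.city | max_amt
NY | 7
BOS | 9

Derivation:
After WHERE (2 rows):
users.amt | users.name | users.city | users.kind
9 | alice | BOS | green
7 | alice | NY | gray
After GROUP BY (2 rows):
users.city | max_amt
BOS | 9
NY | 7
After ORDER BY (2 rows):
users.city | max_amt
NY | 7
BOS | 9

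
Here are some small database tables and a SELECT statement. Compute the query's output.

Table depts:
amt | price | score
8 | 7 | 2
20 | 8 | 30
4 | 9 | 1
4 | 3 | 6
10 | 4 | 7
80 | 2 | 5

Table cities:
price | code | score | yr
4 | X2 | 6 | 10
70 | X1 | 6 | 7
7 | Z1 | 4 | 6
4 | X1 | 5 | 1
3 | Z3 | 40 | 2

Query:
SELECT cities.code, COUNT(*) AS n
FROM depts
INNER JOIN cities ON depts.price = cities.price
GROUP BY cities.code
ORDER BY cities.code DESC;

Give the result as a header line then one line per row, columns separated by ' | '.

After JOIN cities (4 rows):
depts.amt | depts.price | depts.score | cities.price | cities.code | cities.score | cities.yr
8 | 7 | 2 | 7 | Z1 | 4 | 6
4 | 3 | 6 | 3 | Z3 | 40 | 2
10 | 4 | 7 | 4 | X2 | 6 | 10
10 | 4 | 7 | 4 | X1 | 5 | 1
After GROUP BY (4 rows):
cities.code | n
Z1 | 1
Z3 | 1
X2 | 1
X1 | 1
After ORDER BY (4 rows):
cities.code | n
Z3 | 1
Z1 | 1
X2 | 1
X1 | 1

== RESULT ==
cities.code | n
Z3 | 1
Z1 | 1
X2 | 1
X1 | 1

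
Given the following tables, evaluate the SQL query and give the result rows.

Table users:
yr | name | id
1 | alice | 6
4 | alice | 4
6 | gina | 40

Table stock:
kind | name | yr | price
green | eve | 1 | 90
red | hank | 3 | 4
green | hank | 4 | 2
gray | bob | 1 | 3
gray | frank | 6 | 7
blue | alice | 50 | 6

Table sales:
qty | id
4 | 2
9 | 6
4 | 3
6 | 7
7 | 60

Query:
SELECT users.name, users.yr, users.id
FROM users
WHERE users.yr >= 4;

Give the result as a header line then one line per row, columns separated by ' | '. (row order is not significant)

After WHERE (2 rows):
users.yr | users.name | users.id
4 | alice | 4
6 | gina | 40
After SELECT (2 rows):
users.name | users.yr | users.id
alice | 4 | 4
gina | 6 | 40

== RESULT ==
users.name | users.yr | users.id
alice | 4 | 4
gina | 6 | 40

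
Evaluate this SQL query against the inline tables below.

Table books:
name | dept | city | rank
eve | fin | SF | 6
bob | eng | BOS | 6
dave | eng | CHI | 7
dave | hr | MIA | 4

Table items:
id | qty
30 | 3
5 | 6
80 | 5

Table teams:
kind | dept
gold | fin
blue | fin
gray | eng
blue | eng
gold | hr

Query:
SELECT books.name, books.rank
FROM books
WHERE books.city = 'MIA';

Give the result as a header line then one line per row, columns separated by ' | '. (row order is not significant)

== RESULT ==
books.name | books.rank
dave | 4

Derivation:
After WHERE (1 rows):
books.name | books.dept | books.city | books.rank
dave | hr | MIA | 4
After SELECT (1 rows):
books.name | books.rank
dave | 4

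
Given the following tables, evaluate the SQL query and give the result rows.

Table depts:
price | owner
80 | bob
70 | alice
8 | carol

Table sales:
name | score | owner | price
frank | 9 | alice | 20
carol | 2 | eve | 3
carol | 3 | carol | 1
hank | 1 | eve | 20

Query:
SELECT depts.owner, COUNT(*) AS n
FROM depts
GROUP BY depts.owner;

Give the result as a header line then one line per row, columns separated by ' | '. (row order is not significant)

After GROUP BY (3 rows):
depts.owner | n
bob | 1
alice | 1
carol | 1

== RESULT ==
depts.owner | n
bob | 1
alice | 1
carol | 1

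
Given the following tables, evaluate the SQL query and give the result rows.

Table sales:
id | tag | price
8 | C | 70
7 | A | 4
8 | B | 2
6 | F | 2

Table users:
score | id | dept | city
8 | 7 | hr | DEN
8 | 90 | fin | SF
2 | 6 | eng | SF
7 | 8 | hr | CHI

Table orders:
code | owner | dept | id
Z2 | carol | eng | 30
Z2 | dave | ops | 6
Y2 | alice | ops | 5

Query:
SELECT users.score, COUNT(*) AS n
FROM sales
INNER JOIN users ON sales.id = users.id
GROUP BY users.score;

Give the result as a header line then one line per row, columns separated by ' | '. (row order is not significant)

== RESULT ==
users.score | n
7 | 2
8 | 1
2 | 1

Derivation:
After JOIN users (4 rows):
sales.id | sales.tag | sales.price | users.score | users.id | users.dept | users.city
8 | C | 70 | 7 | 8 | hr | CHI
7 | A | 4 | 8 | 7 | hr | DEN
8 | B | 2 | 7 | 8 | hr | CHI
6 | F | 2 | 2 | 6 | eng | SF
After GROUP BY (3 rows):
users.score | n
7 | 2
8 | 1
2 | 1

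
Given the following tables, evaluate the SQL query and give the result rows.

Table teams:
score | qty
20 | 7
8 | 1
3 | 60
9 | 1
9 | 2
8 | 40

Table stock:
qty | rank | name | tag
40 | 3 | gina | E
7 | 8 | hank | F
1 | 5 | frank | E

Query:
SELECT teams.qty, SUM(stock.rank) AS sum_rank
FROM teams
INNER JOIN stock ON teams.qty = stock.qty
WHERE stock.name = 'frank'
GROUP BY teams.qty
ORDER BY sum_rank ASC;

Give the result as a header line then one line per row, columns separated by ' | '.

After JOIN stock (4 rows):
teams.score | teams.qty | stock.qty | stock.rank | stock.name | stock.tag
20 | 7 | 7 | 8 | hank | F
8 | 1 | 1 | 5 | frank | E
9 | 1 | 1 | 5 | frank | E
8 | 40 | 40 | 3 | gina | E
After WHERE (2 rows):
teams.score | teams.qty | stock.qty | stock.rank | stock.name | stock.tag
8 | 1 | 1 | 5 | frank | E
9 | 1 | 1 | 5 | frank | E
After GROUP BY (1 rows):
teams.qty | sum_rank
1 | 10
After ORDER BY (1 rows):
teams.qty | sum_rank
1 | 10

== RESULT ==
teams.qty | sum_rank
1 | 10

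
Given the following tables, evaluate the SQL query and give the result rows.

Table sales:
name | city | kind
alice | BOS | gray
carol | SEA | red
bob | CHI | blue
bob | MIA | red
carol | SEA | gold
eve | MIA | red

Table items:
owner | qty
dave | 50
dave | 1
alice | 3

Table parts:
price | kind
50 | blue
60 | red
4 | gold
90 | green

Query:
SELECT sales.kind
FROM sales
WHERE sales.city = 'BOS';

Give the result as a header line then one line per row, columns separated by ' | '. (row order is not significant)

== RESULT ==
sales.kind
gray

Derivation:
After WHERE (1 rows):
sales.name | sales.city | sales.kind
alice | BOS | gray
After SELECT (1 rows):
sales.kind
gray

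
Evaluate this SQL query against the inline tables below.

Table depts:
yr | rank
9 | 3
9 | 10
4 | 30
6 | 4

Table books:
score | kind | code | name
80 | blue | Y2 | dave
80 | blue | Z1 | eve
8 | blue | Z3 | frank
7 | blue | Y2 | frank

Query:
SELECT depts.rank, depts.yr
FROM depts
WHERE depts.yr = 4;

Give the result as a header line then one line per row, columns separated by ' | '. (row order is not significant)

After WHERE (1 rows):
depts.yr | depts.rank
4 | 30
After SELECT (1 rows):
depts.rank | depts.yr
30 | 4

== RESULT ==
depts.rank | depts.yr
30 | 4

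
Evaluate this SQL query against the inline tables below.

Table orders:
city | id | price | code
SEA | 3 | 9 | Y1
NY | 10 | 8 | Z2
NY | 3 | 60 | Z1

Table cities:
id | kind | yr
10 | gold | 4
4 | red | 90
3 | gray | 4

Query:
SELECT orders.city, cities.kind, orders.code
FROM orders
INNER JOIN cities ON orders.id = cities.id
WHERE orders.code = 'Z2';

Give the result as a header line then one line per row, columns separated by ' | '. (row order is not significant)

After JOIN cities (3 rows):
orders.city | orders.id | orders.price | orders.code | cities.id | cities.kind | cities.yr
SEA | 3 | 9 | Y1 | 3 | gray | 4
NY | 10 | 8 | Z2 | 10 | gold | 4
NY | 3 | 60 | Z1 | 3 | gray | 4
After WHERE (1 rows):
orders.city | orders.id | orders.price | orders.code | cities.id | cities.kind | cities.yr
NY | 10 | 8 | Z2 | 10 | gold | 4
After SELECT (1 rows):
orders.city | cities.kind | orders.code
NY | gold | Z2

== RESULT ==
orders.city | cities.kind | orders.code
NY | gold | Z2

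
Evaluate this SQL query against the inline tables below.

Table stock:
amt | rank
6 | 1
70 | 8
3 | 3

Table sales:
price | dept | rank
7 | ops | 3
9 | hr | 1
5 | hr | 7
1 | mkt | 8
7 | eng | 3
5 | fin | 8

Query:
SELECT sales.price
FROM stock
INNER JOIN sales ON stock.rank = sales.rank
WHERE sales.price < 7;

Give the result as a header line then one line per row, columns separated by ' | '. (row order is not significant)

== RESULT ==
sales.price
1
5

Derivation:
After JOIN sales (5 rows):
stock.amt | stock.rank | sales.price | sales.dept | sales.rank
6 | 1 | 9 | hr | 1
70 | 8 | 1 | mkt | 8
70 | 8 | 5 | fin | 8
3 | 3 | 7 | ops | 3
3 | 3 | 7 | eng | 3
After WHERE (2 rows):
stock.amt | stock.rank | sales.price | sales.dept | sales.rank
70 | 8 | 1 | mkt | 8
70 | 8 | 5 | fin | 8
After SELECT (2 rows):
sales.price
1
5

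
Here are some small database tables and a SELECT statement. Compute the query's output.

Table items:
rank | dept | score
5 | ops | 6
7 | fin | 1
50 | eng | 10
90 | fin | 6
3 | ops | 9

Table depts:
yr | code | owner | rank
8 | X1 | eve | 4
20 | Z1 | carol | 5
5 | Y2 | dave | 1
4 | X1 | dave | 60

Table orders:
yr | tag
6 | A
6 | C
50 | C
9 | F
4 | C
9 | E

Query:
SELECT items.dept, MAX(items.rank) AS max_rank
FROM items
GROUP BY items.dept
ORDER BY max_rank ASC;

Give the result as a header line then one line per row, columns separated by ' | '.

== RESULT ==
items.dept | max_rank
ops | 5
eng | 50
fin | 90

Derivation:
After GROUP BY (3 rows):
items.dept | max_rank
ops | 5
fin | 90
eng | 50
After ORDER BY (3 rows):
items.dept | max_rank
ops | 5
eng | 50
fin | 90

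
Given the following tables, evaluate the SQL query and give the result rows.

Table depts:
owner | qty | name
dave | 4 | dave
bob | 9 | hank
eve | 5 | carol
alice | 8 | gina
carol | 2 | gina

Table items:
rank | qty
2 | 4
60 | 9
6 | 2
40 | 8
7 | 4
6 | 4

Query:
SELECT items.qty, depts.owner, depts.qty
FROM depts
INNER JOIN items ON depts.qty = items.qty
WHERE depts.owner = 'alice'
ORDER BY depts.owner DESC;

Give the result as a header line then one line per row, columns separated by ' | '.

== RESULT ==
items.qty | depts.owner | depts.qty
8 | alice | 8

Derivation:
After JOIN items (6 rows):
depts.owner | depts.qty | depts.name | items.rank | items.qty
dave | 4 | dave | 2 | 4
dave | 4 | dave | 7 | 4
dave | 4 | dave | 6 | 4
bob | 9 | hank | 60 | 9
alice | 8 | gina | 40 | 8
carol | 2 | gina | 6 | 2
After WHERE (1 rows):
depts.owner | depts.qty | depts.name | items.rank | items.qty
alice | 8 | gina | 40 | 8
After SELECT (1 rows):
items.qty | depts.owner | depts.qty
8 | alice | 8
After ORDER BY (1 rows):
items.qty | depts.owner | depts.qty
8 | alice | 8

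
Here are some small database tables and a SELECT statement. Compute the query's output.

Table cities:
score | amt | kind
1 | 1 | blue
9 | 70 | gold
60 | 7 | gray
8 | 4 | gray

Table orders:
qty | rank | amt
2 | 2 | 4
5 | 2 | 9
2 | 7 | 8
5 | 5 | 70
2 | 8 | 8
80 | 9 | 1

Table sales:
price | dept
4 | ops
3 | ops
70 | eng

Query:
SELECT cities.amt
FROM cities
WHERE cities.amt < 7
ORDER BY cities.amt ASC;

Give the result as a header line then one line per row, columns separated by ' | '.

== RESULT ==
cities.amt
1
4

Derivation:
After WHERE (2 rows):
cities.score | cities.amt | cities.kind
1 | 1 | blue
8 | 4 | gray
After SELECT (2 rows):
cities.amt
1
4
After ORDER BY (2 rows):
cities.amt
1
4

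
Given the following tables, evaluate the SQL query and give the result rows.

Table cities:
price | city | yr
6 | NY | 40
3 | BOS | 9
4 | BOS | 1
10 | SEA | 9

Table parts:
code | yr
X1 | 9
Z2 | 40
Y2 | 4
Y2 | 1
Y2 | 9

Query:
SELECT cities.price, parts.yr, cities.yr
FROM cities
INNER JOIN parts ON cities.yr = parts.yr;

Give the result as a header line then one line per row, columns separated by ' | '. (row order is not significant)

After JOIN parts (6 rows):
cities.price | cities.city | cities.yr | parts.code | parts.yr
6 | NY | 40 | Z2 | 40
3 | BOS | 9 | X1 | 9
3 | BOS | 9 | Y2 | 9
4 | BOS | 1 | Y2 | 1
10 | SEA | 9 | X1 | 9
10 | SEA | 9 | Y2 | 9
After SELECT (6 rows):
cities.price | parts.yr | cities.yr
6 | 40 | 40
3 | 9 | 9
3 | 9 | 9
4 | 1 | 1
10 | 9 | 9
10 | 9 | 9

== RESULT ==
cities.price | parts.yr | cities.yr
6 | 40 | 40
3 | 9 | 9
3 | 9 | 9
4 | 1 | 1
10 | 9 | 9
10 | 9 | 9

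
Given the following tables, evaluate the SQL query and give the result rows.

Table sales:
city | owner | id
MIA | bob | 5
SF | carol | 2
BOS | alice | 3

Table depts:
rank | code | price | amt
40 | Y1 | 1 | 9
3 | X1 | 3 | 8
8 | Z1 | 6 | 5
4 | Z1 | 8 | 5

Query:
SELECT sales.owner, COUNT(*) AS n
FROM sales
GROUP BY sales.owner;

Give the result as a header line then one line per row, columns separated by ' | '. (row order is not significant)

== RESULT ==
sales.owner | n
bob | 1
carol | 1
alice | 1

Derivation:
After GROUP BY (3 rows):
sales.owner | n
bob | 1
carol | 1
alice | 1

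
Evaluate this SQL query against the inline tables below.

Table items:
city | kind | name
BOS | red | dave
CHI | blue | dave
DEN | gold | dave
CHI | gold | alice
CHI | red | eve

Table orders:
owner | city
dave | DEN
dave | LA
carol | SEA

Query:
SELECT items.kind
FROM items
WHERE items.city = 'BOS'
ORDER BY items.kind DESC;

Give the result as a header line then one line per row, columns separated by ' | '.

== RESULT ==
items.kind
red

Derivation:
After WHERE (1 rows):
items.city | items.kind | items.name
BOS | red | dave
After SELECT (1 rows):
items.kind
red
After ORDER BY (1 rows):
items.kind
red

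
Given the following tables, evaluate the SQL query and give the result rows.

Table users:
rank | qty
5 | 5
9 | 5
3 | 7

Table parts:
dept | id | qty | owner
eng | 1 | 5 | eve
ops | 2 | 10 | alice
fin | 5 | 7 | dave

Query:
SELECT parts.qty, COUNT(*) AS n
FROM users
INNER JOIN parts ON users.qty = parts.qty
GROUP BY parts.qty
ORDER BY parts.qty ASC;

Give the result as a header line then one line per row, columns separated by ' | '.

After JOIN parts (3 rows):
users.rank | users.qty | parts.dept | parts.id | parts.qty | parts.owner
5 | 5 | eng | 1 | 5 | eve
9 | 5 | eng | 1 | 5 | eve
3 | 7 | fin | 5 | 7 | dave
After GROUP BY (2 rows):
parts.qty | n
5 | 2
7 | 1
After ORDER BY (2 rows):
parts.qty | n
5 | 2
7 | 1

== RESULT ==
parts.qty | n
5 | 2
7 | 1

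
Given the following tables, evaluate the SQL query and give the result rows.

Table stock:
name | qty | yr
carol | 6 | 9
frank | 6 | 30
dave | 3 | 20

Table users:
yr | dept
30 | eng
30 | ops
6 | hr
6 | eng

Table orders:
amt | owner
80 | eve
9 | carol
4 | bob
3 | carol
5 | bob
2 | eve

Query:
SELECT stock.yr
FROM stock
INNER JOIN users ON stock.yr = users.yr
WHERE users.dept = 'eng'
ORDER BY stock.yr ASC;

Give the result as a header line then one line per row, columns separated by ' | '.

== RESULT ==
stock.yr
30

Derivation:
After JOIN users (2 rows):
stock.name | stock.qty | stock.yr | users.yr | users.dept
frank | 6 | 30 | 30 | eng
frank | 6 | 30 | 30 | ops
After WHERE (1 rows):
stock.name | stock.qty | stock.yr | users.yr | users.dept
frank | 6 | 30 | 30 | eng
After SELECT (1 rows):
stock.yr
30
After ORDER BY (1 rows):
stock.yr
30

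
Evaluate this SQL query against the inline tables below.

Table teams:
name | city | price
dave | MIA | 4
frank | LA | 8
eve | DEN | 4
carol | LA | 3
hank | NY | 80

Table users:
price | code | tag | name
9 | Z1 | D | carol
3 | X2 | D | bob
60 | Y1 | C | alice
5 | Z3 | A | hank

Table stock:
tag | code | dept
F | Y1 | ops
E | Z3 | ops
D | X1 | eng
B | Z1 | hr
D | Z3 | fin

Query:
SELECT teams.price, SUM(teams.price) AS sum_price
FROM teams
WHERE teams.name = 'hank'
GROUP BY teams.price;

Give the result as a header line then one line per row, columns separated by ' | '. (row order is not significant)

== RESULT ==
teams.price | sum_price
80 | 80

Derivation:
After WHERE (1 rows):
teams.name | teams.city | teams.price
hank | NY | 80
After GROUP BY (1 rows):
teams.price | sum_price
80 | 80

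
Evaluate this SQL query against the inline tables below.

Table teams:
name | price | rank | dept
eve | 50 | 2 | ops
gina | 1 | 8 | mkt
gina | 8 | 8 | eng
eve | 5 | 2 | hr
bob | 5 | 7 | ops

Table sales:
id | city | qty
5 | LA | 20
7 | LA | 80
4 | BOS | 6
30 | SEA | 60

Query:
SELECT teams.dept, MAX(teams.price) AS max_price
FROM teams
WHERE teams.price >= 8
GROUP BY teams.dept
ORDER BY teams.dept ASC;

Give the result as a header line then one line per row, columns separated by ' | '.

== RESULT ==
teams.dept | max_price
eng | 8
ops | 50

Derivation:
After WHERE (2 rows):
teams.name | teams.price | teams.rank | teams.dept
eve | 50 | 2 | ops
gina | 8 | 8 | eng
After GROUP BY (2 rows):
teams.dept | max_price
ops | 50
eng | 8
After ORDER BY (2 rows):
teams.dept | max_price
eng | 8
ops | 50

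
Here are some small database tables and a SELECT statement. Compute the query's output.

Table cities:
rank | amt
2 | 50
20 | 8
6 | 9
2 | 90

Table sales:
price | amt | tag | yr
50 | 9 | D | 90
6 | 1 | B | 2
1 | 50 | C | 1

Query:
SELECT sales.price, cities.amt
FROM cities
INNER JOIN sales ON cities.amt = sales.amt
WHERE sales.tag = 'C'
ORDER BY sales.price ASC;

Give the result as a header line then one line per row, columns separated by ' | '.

== RESULT ==
sales.price | cities.amt
1 | 50

Derivation:
After JOIN sales (2 rows):
cities.rank | cities.amt | sales.price | sales.amt | sales.tag | sales.yr
2 | 50 | 1 | 50 | C | 1
6 | 9 | 50 | 9 | D | 90
After WHERE (1 rows):
cities.rank | cities.amt | sales.price | sales.amt | sales.tag | sales.yr
2 | 50 | 1 | 50 | C | 1
After SELECT (1 rows):
sales.price | cities.amt
1 | 50
After ORDER BY (1 rows):
sales.price | cities.amt
1 | 50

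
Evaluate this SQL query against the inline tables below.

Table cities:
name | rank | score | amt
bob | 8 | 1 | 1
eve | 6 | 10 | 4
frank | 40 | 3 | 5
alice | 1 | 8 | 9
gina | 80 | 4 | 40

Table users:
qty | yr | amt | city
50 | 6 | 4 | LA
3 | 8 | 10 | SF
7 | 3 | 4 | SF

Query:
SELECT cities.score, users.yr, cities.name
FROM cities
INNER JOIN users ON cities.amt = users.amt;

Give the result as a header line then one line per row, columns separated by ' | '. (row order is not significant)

== RESULT ==
cities.score | users.yr | cities.name
10 | 6 | eve
10 | 3 | eve

Derivation:
After JOIN users (2 rows):
cities.name | cities.rank | cities.score | cities.amt | users.qty | users.yr | users.amt | users.city
eve | 6 | 10 | 4 | 50 | 6 | 4 | LA
eve | 6 | 10 | 4 | 7 | 3 | 4 | SF
After SELECT (2 rows):
cities.score | users.yr | cities.name
10 | 6 | eve
10 | 3 | eve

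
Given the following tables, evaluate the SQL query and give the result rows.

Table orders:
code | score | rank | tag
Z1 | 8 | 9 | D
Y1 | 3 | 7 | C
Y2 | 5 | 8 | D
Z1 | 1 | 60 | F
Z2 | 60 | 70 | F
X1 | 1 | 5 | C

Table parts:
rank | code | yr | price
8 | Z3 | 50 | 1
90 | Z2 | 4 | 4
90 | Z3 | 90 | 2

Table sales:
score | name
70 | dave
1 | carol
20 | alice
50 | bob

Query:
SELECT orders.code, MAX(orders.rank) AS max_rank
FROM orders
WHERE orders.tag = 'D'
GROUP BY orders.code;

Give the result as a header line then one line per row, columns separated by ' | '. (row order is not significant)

== RESULT ==
orders.code | max_rank
Z1 | 9
Y2 | 8

Derivation:
After WHERE (2 rows):
orders.code | orders.score | orders.rank | orders.tag
Z1 | 8 | 9 | D
Y2 | 5 | 8 | D
After GROUP BY (2 rows):
orders.code | max_rank
Z1 | 9
Y2 | 8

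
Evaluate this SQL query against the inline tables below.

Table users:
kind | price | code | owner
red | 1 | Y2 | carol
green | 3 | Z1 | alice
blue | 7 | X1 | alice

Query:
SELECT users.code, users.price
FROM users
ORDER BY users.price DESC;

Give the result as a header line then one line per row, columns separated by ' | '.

== RESULT ==
users.code | users.price
X1 | 7
Z1 | 3
Y2 | 1

Derivation:
After SELECT (3 rows):
users.code | users.price
Y2 | 1
Z1 | 3
X1 | 7
After ORDER BY (3 rows):
users.code | users.price
X1 | 7
Z1 | 3
Y2 | 1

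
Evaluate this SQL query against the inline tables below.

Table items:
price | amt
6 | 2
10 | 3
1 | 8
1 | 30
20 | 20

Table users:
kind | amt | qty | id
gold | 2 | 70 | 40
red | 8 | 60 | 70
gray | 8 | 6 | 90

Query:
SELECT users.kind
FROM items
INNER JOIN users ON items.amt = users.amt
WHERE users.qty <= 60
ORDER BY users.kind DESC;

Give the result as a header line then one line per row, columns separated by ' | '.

== RESULT ==
users.kind
red
gray

Derivation:
After JOIN users (3 rows):
items.price | items.amt | users.kind | users.amt | users.qty | users.id
6 | 2 | gold | 2 | 70 | 40
1 | 8 | red | 8 | 60 | 70
1 | 8 | gray | 8 | 6 | 90
After WHERE (2 rows):
items.price | items.amt | users.kind | users.amt | users.qty | users.id
1 | 8 | red | 8 | 60 | 70
1 | 8 | gray | 8 | 6 | 90
After SELECT (2 rows):
users.kind
red
gray
After ORDER BY (2 rows):
users.kind
red
gray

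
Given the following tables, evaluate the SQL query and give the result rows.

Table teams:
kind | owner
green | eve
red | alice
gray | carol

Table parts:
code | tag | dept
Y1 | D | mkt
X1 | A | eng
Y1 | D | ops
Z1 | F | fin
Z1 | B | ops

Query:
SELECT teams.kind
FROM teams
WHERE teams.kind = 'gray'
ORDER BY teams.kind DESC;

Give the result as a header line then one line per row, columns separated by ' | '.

After WHERE (1 rows):
teams.kind | teams.owner
gray | carol
After SELECT (1 rows):
teams.kind
gray
After ORDER BY (1 rows):
teams.kind
gray

== RESULT ==
teams.kind
gray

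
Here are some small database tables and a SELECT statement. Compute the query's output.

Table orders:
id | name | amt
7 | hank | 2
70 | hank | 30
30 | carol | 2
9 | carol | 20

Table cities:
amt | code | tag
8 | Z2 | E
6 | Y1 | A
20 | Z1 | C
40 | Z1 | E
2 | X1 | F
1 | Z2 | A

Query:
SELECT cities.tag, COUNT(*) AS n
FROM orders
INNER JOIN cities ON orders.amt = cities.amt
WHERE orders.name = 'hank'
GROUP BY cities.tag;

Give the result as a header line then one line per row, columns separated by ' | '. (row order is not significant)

After JOIN cities (3 rows):
orders.id | orders.name | orders.amt | cities.amt | cities.code | cities.tag
7 | hank | 2 | 2 | X1 | F
30 | carol | 2 | 2 | X1 | F
9 | carol | 20 | 20 | Z1 | C
After WHERE (1 rows):
orders.id | orders.name | orders.amt | cities.amt | cities.code | cities.tag
7 | hank | 2 | 2 | X1 | F
After GROUP BY (1 rows):
cities.tag | n
F | 1

== RESULT ==
cities.tag | n
F | 1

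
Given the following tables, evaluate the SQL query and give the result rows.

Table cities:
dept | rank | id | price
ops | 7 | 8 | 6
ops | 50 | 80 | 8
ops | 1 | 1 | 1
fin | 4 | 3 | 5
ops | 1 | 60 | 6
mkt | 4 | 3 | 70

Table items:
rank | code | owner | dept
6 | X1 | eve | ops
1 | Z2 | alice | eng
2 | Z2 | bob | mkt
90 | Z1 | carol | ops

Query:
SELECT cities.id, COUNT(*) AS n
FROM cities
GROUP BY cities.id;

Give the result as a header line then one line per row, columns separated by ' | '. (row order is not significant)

== RESULT ==
cities.id | n
8 | 1
80 | 1
1 | 1
3 | 2
60 | 1

Derivation:
After GROUP BY (5 rows):
cities.id | n
8 | 1
80 | 1
1 | 1
3 | 2
60 | 1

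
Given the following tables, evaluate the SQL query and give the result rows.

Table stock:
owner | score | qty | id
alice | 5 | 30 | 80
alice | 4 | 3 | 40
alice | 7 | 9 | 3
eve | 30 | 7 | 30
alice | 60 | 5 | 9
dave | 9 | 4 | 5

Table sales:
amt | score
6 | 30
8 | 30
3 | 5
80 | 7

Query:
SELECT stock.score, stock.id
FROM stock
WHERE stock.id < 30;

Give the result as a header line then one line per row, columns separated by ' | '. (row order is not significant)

After WHERE (3 rows):
stock.owner | stock.score | stock.qty | stock.id
alice | 7 | 9 | 3
alice | 60 | 5 | 9
dave | 9 | 4 | 5
After SELECT (3 rows):
stock.score | stock.id
7 | 3
60 | 9
9 | 5

== RESULT ==
stock.score | stock.id
7 | 3
60 | 9
9 | 5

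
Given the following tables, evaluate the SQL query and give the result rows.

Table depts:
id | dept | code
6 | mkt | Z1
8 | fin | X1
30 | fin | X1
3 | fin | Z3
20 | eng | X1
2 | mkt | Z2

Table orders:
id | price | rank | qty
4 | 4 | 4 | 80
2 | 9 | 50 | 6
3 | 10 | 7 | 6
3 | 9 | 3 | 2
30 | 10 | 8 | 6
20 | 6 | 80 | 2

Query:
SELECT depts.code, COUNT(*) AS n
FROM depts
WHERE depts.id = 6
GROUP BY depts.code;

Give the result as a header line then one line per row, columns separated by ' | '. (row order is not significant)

== RESULT ==
depts.code | n
Z1 | 1

Derivation:
After WHERE (1 rows):
depts.id | depts.dept | depts.code
6 | mkt | Z1
After GROUP BY (1 rows):
depts.code | n
Z1 | 1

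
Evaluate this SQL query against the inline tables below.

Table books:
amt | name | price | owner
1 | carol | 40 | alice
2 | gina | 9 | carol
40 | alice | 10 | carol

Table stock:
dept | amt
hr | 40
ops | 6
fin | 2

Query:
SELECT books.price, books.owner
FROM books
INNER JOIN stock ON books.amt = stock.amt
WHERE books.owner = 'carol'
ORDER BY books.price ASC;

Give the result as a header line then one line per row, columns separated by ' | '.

After JOIN stock (2 rows):
books.amt | books.name | books.price | books.owner | stock.dept | stock.amt
2 | gina | 9 | carol | fin | 2
40 | alice | 10 | carol | hr | 40
After WHERE (2 rows):
books.amt | books.name | books.price | books.owner | stock.dept | stock.amt
2 | gina | 9 | carol | fin | 2
40 | alice | 10 | carol | hr | 40
After SELECT (2 rows):
books.price | books.owner
9 | carol
10 | carol
After ORDER BY (2 rows):
books.price | books.owner
9 | carol
10 | carol

== RESULT ==
books.price | books.owner
9 | carol
10 | carol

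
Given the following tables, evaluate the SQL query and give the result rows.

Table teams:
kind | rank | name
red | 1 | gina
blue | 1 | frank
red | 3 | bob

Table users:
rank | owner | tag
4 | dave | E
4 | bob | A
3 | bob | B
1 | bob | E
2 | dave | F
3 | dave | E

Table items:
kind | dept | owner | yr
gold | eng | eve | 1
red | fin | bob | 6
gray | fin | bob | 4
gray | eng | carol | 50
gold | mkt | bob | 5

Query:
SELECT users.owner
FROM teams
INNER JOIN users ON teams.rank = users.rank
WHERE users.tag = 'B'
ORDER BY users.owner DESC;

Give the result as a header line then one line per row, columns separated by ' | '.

After JOIN users (4 rows):
teams.kind | teams.rank | teams.name | users.rank | users.owner | users.tag
red | 1 | gina | 1 | bob | E
blue | 1 | frank | 1 | bob | E
red | 3 | bob | 3 | bob | B
red | 3 | bob | 3 | dave | E
After WHERE (1 rows):
teams.kind | teams.rank | teams.name | users.rank | users.owner | users.tag
red | 3 | bob | 3 | bob | B
After SELECT (1 rows):
users.owner
bob
After ORDER BY (1 rows):
users.owner
bob

== RESULT ==
users.owner
bob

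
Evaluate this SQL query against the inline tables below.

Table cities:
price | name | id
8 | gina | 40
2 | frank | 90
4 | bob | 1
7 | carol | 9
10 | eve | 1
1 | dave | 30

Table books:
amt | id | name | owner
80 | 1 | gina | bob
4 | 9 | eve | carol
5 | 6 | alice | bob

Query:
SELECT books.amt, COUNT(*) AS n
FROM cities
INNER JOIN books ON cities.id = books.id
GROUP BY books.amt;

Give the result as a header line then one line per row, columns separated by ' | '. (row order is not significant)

== RESULT ==
books.amt | n
80 | 2
4 | 1

Derivation:
After JOIN books (3 rows):
cities.price | cities.name | cities.id | books.amt | books.id | books.name | books.owner
4 | bob | 1 | 80 | 1 | gina | bob
7 | carol | 9 | 4 | 9 | eve | carol
10 | eve | 1 | 80 | 1 | gina | bob
After GROUP BY (2 rows):
books.amt | n
80 | 2
4 | 1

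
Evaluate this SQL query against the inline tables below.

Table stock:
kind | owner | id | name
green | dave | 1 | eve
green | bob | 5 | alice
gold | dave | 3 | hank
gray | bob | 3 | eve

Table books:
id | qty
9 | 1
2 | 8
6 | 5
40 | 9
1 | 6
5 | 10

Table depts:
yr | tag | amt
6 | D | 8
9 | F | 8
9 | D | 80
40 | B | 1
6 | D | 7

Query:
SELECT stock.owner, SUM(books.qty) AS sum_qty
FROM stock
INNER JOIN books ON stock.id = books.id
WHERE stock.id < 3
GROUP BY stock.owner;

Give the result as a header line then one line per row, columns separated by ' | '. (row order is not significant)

After JOIN books (2 rows):
stock.kind | stock.owner | stock.id | stock.name | books.id | books.qty
green | dave | 1 | eve | 1 | 6
green | bob | 5 | alice | 5 | 10
After WHERE (1 rows):
stock.kind | stock.owner | stock.id | stock.name | books.id | books.qty
green | dave | 1 | eve | 1 | 6
After GROUP BY (1 rows):
stock.owner | sum_qty
dave | 6

== RESULT ==
stock.owner | sum_qty
dave | 6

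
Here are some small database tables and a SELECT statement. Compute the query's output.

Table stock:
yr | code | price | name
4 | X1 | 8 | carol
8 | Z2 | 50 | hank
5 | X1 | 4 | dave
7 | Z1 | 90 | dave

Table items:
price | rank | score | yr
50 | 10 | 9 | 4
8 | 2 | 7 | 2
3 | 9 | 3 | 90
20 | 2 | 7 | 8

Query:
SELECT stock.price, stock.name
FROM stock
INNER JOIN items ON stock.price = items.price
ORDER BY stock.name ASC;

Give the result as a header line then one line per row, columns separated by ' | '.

== RESULT ==
stock.price | stock.name
8 | carol
50 | hank

Derivation:
After JOIN items (2 rows):
stock.yr | stock.code | stock.price | stock.name | items.price | items.rank | items.score | items.yr
4 | X1 | 8 | carol | 8 | 2 | 7 | 2
8 | Z2 | 50 | hank | 50 | 10 | 9 | 4
After SELECT (2 rows):
stock.price | stock.name
8 | carol
50 | hank
After ORDER BY (2 rows):
stock.price | stock.name
8 | carol
50 | hank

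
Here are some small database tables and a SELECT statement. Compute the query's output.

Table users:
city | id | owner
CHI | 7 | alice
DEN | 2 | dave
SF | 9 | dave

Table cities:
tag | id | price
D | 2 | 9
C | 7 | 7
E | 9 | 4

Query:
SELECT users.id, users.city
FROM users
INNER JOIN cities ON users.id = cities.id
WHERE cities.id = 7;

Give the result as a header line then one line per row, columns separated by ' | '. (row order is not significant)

After JOIN cities (3 rows):
users.city | users.id | users.owner | cities.tag | cities.id | cities.price
CHI | 7 | alice | C | 7 | 7
DEN | 2 | dave | D | 2 | 9
SF | 9 | dave | E | 9 | 4
After WHERE (1 rows):
users.city | users.id | users.owner | cities.tag | cities.id | cities.price
CHI | 7 | alice | C | 7 | 7
After SELECT (1 rows):
users.id | users.city
7 | CHI

== RESULT ==
users.id | users.city
7 | CHI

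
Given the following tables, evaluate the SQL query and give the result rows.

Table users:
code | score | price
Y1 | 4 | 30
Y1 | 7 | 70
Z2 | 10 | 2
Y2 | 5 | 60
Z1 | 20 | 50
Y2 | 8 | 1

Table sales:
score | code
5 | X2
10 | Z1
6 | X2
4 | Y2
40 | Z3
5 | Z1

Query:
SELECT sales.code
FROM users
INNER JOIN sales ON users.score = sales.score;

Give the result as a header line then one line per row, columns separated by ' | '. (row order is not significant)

After JOIN sales (4 rows):
users.code | users.score | users.price | sales.score | sales.code
Y1 | 4 | 30 | 4 | Y2
Z2 | 10 | 2 | 10 | Z1
Y2 | 5 | 60 | 5 | X2
Y2 | 5 | 60 | 5 | Z1
After SELECT (4 rows):
sales.code
Y2
Z1
X2
Z1

== RESULT ==
sales.code
Y2
Z1
X2
Z1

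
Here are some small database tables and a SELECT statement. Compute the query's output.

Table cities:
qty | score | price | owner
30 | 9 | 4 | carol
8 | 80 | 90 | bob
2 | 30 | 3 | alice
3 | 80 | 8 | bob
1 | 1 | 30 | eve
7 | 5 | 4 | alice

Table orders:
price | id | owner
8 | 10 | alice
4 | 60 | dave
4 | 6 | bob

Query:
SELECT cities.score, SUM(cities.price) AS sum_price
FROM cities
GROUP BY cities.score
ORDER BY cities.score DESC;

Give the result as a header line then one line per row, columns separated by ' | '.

After GROUP BY (5 rows):
cities.score | sum_price
9 | 4
80 | 98
30 | 3
1 | 30
5 | 4
After ORDER BY (5 rows):
cities.score | sum_price
80 | 98
30 | 3
9 | 4
5 | 4
1 | 30

== RESULT ==
cities.score | sum_price
80 | 98
30 | 3
9 | 4
5 | 4
1 | 30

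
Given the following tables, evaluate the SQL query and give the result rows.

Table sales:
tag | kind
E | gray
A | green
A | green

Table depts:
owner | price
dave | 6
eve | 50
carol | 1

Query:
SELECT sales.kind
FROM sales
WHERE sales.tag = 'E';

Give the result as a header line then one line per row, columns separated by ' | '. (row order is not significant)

== RESULT ==
sales.kind
gray

Derivation:
After WHERE (1 rows):
sales.tag | sales.kind
E | gray
After SELECT (1 rows):
sales.kind
gray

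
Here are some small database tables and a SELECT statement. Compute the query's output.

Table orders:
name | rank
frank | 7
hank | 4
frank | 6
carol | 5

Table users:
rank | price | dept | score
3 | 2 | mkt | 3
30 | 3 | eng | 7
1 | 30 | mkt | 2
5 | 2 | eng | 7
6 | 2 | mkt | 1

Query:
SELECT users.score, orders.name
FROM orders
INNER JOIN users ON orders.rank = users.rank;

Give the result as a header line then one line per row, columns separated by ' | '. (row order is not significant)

== RESULT ==
users.score | orders.name
1 | frank
7 | carol

Derivation:
After JOIN users (2 rows):
orders.name | orders.rank | users.rank | users.price | users.dept | users.score
frank | 6 | 6 | 2 | mkt | 1
carol | 5 | 5 | 2 | eng | 7
After SELECT (2 rows):
users.score | orders.name
1 | frank
7 | carol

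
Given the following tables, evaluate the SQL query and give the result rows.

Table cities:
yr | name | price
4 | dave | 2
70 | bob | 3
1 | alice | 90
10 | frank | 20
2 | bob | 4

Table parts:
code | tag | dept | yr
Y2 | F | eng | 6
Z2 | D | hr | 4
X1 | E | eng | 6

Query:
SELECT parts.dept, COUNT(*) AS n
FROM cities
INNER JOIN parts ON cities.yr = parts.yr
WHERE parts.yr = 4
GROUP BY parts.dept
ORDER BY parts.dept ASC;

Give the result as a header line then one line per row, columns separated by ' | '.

After JOIN parts (1 rows):
cities.yr | cities.name | cities.price | parts.code | parts.tag | parts.dept | parts.yr
4 | dave | 2 | Z2 | D | hr | 4
After WHERE (1 rows):
cities.yr | cities.name | cities.price | parts.code | parts.tag | parts.dept | parts.yr
4 | dave | 2 | Z2 | D | hr | 4
After GROUP BY (1 rows):
parts.dept | n
hr | 1
After ORDER BY (1 rows):
parts.dept | n
hr | 1

== RESULT ==
parts.dept | n
hr | 1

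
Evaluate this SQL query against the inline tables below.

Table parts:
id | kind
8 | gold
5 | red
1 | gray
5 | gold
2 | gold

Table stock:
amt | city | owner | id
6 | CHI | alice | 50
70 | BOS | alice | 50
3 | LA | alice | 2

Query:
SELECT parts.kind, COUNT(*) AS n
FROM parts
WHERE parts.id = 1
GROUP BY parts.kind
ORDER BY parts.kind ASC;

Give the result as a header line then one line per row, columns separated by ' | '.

== RESULT ==
parts.kind | n
gray | 1

Derivation:
After WHERE (1 rows):
parts.id | parts.kind
1 | gray
After GROUP BY (1 rows):
parts.kind | n
gray | 1
After ORDER BY (1 rows):
parts.kind | n
gray | 1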